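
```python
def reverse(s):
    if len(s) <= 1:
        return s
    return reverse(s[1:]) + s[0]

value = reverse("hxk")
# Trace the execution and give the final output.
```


reverse("hxk")
= reverse("xk") + "h"
= reverse("k") + "x" + "h"
= "k" + "x" + "h"
= "kxh"


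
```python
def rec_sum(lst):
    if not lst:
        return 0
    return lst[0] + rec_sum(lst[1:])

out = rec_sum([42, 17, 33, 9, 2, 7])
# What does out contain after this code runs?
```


rec_sum([42, 17, 33, 9, 2, 7])
= 42 + rec_sum([17, 33, 9, 2, 7])
= 42 + 17 + rec_sum([33, 9, 2, 7])
= 42 + 17 + 33 + rec_sum([9, 2, 7])
= 42 + 17 + 33 + 9 + rec_sum([2, 7])
= 42 + 17 + 33 + 9 + 2 + rec_sum([7])
= 42 + 17 + 33 + 9 + 2 + 7 + rec_sum([])
= 42 + 17 + 33 + 9 + 2 + 7 + 0
= 110


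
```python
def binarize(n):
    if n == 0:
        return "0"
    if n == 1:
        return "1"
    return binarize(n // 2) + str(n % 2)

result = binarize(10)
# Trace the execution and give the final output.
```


binarize(10)
= binarize(5) + "0"
= binarize(2) + "1" + "0"
= binarize(1) + "0" + "1" + "0"
= "1" + "0" + "1" + "0"
= "1010"


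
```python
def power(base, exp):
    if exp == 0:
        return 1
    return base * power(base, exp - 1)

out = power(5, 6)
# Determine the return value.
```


power(5, 6)
= 5 * power(5, 5)
= 5 * 5 * power(5, 4)
= 5 * 5 * 5 * power(5, 3)
= 5 * 5 * 5 * 5 * power(5, 2)
= 5 * 5 * 5 * 5 * 5 * power(5, 1)
= 5 * 5 * 5 * 5 * 5 * 5 * power(5, 0)
= 5 * 5 * 5 * 5 * 5 * 5 * 1
= 15625


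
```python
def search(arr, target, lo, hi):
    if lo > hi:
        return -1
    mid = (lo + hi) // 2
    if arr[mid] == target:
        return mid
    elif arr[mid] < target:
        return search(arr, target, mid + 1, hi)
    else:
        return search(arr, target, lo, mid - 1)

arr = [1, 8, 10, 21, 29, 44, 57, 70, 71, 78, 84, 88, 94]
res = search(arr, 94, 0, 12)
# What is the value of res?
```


search(arr, 94, 0, 12)
lo=0, hi=12, mid=6, arr[mid]=57
57 < 94, search right half
lo=7, hi=12, mid=9, arr[mid]=78
78 < 94, search right half
lo=10, hi=12, mid=11, arr[mid]=88
88 < 94, search right half
lo=12, hi=12, mid=12, arr[mid]=94
arr[12] == 94, found at index 12
= 12


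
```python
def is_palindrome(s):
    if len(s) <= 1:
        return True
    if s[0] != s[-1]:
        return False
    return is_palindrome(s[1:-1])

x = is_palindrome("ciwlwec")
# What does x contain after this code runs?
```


is_palindrome("ciwlwec")
"ciwlwec": s[0]='c' == s[-1]='c' -> is_palindrome("iwlwe")
"iwlwe": s[0]='i' != s[-1]='e' -> False
= False


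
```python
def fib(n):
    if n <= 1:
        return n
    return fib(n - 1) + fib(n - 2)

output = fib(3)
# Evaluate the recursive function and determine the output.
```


fib(3)
= fib(2) + fib(1)
Computing bottom-up: fib(0)=0, fib(1)=1, fib(2)=1, fib(3)=2
= 2


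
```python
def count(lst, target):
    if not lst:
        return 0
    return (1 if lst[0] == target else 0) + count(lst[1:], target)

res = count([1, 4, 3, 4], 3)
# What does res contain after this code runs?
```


count([1, 4, 3, 4], 3)
lst[0]=1 != 3: 0 + count([4, 3, 4], 3)
lst[0]=4 != 3: 0 + count([3, 4], 3)
lst[0]=3 == 3: 1 + count([4], 3)
lst[0]=4 != 3: 0 + count([], 3)
= 1


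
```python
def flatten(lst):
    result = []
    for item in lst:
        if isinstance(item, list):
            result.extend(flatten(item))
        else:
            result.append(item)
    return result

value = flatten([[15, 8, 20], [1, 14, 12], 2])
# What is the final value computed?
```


flatten([[15, 8, 20], [1, 14, 12], 2])
Processing each element:
  [15, 8, 20] is a list -> flatten recursively -> [15, 8, 20]
  [1, 14, 12] is a list -> flatten recursively -> [1, 14, 12]
  2 is not a list -> append 2
= [15, 8, 20, 1, 14, 12, 2]


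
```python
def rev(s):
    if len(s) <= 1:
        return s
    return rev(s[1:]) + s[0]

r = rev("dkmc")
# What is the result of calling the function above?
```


rev("dkmc")
= rev("kmc") + "d"
= rev("mc") + "k" + "d"
= rev("c") + "m" + "k" + "d"
= "c" + "m" + "k" + "d"
= "cmkd"


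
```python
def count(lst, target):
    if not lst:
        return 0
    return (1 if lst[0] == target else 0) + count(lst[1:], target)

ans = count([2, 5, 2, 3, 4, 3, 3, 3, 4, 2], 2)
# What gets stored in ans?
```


count([2, 5, 2, 3, 4, 3, 3, 3, 4, 2], 2)
lst[0]=2 == 2: 1 + count([5, 2, 3, 4, 3, 3, 3, 4, 2], 2)
lst[0]=5 != 2: 0 + count([2, 3, 4, 3, 3, 3, 4, 2], 2)
lst[0]=2 == 2: 1 + count([3, 4, 3, 3, 3, 4, 2], 2)
lst[0]=3 != 2: 0 + count([4, 3, 3, 3, 4, 2], 2)
lst[0]=4 != 2: 0 + count([3, 3, 3, 4, 2], 2)
lst[0]=3 != 2: 0 + count([3, 3, 4, 2], 2)
lst[0]=3 != 2: 0 + count([3, 4, 2], 2)
lst[0]=3 != 2: 0 + count([4, 2], 2)
lst[0]=4 != 2: 0 + count([2], 2)
lst[0]=2 == 2: 1 + count([], 2)
= 3


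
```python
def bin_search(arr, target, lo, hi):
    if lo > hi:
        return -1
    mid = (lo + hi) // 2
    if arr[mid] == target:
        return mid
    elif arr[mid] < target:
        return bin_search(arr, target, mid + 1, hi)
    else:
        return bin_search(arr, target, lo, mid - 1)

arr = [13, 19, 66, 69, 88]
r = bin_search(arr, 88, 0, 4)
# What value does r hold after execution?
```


bin_search(arr, 88, 0, 4)
lo=0, hi=4, mid=2, arr[mid]=66
66 < 88, search right half
lo=3, hi=4, mid=3, arr[mid]=69
69 < 88, search right half
lo=4, hi=4, mid=4, arr[mid]=88
arr[4] == 88, found at index 4
= 4


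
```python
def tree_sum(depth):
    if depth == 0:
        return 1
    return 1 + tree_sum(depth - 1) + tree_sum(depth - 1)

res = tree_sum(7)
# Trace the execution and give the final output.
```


tree_sum(7)
= 1 + tree_sum(6) + tree_sum(6)
= 1 + 2 * tree_sum(6)
tree_sum(k) = 2^(k+1) - 1
tree_sum(0) = 1
tree_sum(1) = 3
tree_sum(2) = 7
tree_sum(3) = 15
tree_sum(4) = 31
tree_sum(7) = 2^8 - 1 = 255


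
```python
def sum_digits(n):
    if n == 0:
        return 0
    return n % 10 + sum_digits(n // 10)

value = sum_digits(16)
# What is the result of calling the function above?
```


sum_digits(16)
= 6 + sum_digits(1)
= 6 + 1 + sum_digits(0)
= 6 + 1 + 0
= 7


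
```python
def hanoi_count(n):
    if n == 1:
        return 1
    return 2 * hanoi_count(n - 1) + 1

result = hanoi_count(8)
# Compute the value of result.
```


hanoi_count(8)
= 2 * hanoi_count(7) + 1
= 2 * (2 * hanoi_count(6) + 1) + 1
= 2 * (2 * (2 * hanoi_count(5) + 1) + 1) + 1
= 2 * (2 * (2 * (2 * hanoi_count(4) + 1) + 1) + 1) + 1
= 2 * (2 * (2 * (2 * (2 * hanoi_count(3) + 1) + 1) + 1) + 1) + 1
= 2 * (2 * (2 * (2 * (2 * (2 * hanoi_count(2) + 1) + 1) + 1) + 1) + 1) + 1
= 2 * (2 * (2 * (2 * (2 * (2 * (2 * hanoi_count(1) + 1) + 1) + 1) + 1) + 1) + 1) + 1
Now compute bottom-up:
hanoi_count(1) = 1
hanoi_count(2) = 2 * 1 + 1 = 3
hanoi_count(3) = 2 * 3 + 1 = 7
hanoi_count(4) = 2 * 7 + 1 = 15
hanoi_count(5) = 2 * 15 + 1 = 31
hanoi_count(6) = 2 * 31 + 1 = 63
hanoi_count(7) = 2 * 63 + 1 = 127
hanoi_count(8) = 2 * 127 + 1 = 255
= 255


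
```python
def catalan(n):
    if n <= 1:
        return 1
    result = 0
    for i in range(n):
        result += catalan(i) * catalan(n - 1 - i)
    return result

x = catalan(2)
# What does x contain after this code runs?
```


catalan(2)
= sum of catalan(i) * catalan(2-1-i) for i in 0..1
  catalan(0)*catalan(1) = 1*1 = 1
  catalan(1)*catalan(0) = 1*1 = 1
= 1 + 1
= 2


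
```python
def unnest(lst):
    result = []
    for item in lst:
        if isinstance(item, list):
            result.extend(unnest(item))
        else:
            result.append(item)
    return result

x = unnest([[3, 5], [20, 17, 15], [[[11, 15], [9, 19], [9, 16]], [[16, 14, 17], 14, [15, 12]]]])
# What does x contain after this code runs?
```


unnest([[3, 5], [20, 17, 15], [[[11, 15], [9, 19], [9, 16]], [[16, 14, 17], 14, [15, 12]]]])
Processing each element:
  [3, 5] is a list -> unnest recursively -> [3, 5]
  [20, 17, 15] is a list -> unnest recursively -> [20, 17, 15]
  [[[11, 15], [9, 19], [9, 16]], [[16, 14, 17], 14, [15, 12]]] is a list -> unnest recursively -> [11, 15, 9, 19, 9, 16, 16, 14, 17, 14, 15, 12]
= [3, 5, 20, 17, 15, 11, 15, 9, 19, 9, 16, 16, 14, 17, 14, 15, 12]


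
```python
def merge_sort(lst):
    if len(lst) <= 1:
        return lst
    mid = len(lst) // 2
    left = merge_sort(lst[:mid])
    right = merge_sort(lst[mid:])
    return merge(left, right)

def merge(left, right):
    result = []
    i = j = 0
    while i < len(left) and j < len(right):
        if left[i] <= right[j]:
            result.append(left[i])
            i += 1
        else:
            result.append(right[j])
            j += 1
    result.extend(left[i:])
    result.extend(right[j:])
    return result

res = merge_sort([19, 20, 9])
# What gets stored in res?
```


merge_sort([19, 20, 9])
Split into [19] and [20, 9]
Left sorted: [19]
Right sorted: [9, 20]
Merge [19] and [9, 20]
= [9, 19, 20]


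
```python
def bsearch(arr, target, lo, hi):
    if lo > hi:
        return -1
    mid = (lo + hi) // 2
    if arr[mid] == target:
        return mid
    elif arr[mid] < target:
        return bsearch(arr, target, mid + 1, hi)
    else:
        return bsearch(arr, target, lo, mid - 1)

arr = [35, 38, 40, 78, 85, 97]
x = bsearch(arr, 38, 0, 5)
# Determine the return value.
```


bsearch(arr, 38, 0, 5)
lo=0, hi=5, mid=2, arr[mid]=40
40 > 38, search left half
lo=0, hi=1, mid=0, arr[mid]=35
35 < 38, search right half
lo=1, hi=1, mid=1, arr[mid]=38
arr[1] == 38, found at index 1
= 1


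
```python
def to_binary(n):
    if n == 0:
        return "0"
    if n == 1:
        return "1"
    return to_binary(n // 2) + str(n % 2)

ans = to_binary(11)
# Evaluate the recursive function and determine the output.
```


to_binary(11)
= to_binary(5) + "1"
= to_binary(2) + "1" + "1"
= to_binary(1) + "0" + "1" + "1"
= "1" + "0" + "1" + "1"
= "1011"


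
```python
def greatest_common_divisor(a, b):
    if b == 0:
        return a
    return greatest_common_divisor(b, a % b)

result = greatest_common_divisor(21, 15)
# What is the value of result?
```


greatest_common_divisor(21, 15)
= greatest_common_divisor(15, 21 % 15) = greatest_common_divisor(15, 6)
= greatest_common_divisor(6, 15 % 6) = greatest_common_divisor(6, 3)
= greatest_common_divisor(3, 6 % 3) = greatest_common_divisor(3, 0)
b == 0, return a = 3


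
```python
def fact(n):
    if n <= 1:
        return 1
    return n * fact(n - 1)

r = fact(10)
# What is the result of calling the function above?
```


fact(10)
= 10 * fact(9)
= 10 * 9 * fact(8)
= 10 * 9 * 8 * fact(7)
= 10 * 9 * 8 * 7 * fact(6)
= 10 * 9 * 8 * 7 * 6 * fact(5)
= 10 * 9 * 8 * 7 * 6 * 5 * fact(4)
= 10 * 9 * 8 * 7 * 6 * 5 * 4 * fact(3)
= 10 * 9 * 8 * 7 * 6 * 5 * 4 * 3 * fact(2)
= 10 * 9 * 8 * 7 * 6 * 5 * 4 * 3 * 2 * fact(1)
= 10 * 9 * 8 * 7 * 6 * 5 * 4 * 3 * 2 * 1
= 3628800


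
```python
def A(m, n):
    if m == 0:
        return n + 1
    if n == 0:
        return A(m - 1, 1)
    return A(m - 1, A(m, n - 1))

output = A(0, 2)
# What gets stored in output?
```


A(0, 2)
m == 0: return 2 + 1 = 3
= 3


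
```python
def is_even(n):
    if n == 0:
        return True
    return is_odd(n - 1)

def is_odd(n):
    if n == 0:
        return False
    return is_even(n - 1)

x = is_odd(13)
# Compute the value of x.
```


is_odd(13)
= is_even(12)
= is_odd(11)
= is_even(10)
= is_odd(9)
= is_even(8)
= is_odd(7)
= is_even(6)
= is_odd(5)
= is_even(4)
= is_odd(3)
= is_even(2)
= is_odd(1)
= is_even(0)
n == 0: return True
= True


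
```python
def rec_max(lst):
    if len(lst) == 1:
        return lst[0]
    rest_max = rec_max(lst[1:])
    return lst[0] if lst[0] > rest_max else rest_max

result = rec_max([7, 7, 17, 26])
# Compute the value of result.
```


rec_max([7, 7, 17, 26])
= compare 7 with rec_max([7, 17, 26])
= compare 7 with rec_max([17, 26])
= compare 17 with rec_max([26])
Base: rec_max([26]) = 26
compare 17 with 26: max = 26
compare 7 with 26: max = 26
compare 7 with 26: max = 26
= 26


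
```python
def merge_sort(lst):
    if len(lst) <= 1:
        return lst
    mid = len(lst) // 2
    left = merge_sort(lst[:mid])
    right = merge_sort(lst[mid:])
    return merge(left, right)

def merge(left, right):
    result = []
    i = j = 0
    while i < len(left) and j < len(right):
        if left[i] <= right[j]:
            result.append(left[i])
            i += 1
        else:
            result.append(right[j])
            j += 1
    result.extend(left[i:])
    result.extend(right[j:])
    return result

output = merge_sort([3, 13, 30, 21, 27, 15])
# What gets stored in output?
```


merge_sort([3, 13, 30, 21, 27, 15])
Split into [3, 13, 30] and [21, 27, 15]
Left sorted: [3, 13, 30]
Right sorted: [15, 21, 27]
Merge [3, 13, 30] and [15, 21, 27]
= [3, 13, 15, 21, 27, 30]


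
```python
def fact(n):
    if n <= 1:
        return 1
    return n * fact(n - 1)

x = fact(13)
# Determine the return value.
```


fact(13)
= 13 * fact(12)
= 13 * 12 * fact(11)
= 13 * 12 * 11 * fact(10)
= 13 * 12 * 11 * 10 * fact(9)
= 13 * 12 * 11 * 10 * 9 * fact(8)
= 13 * 12 * 11 * 10 * 9 * 8 * fact(7)
= 13 * 12 * 11 * 10 * 9 * 8 * 7 * fact(6)
= 13 * 12 * 11 * 10 * 9 * 8 * 7 * 6 * fact(5)
= 13 * 12 * 11 * 10 * 9 * 8 * 7 * 6 * 5 * fact(4)
= 13 * 12 * 11 * 10 * 9 * 8 * 7 * 6 * 5 * 4 * fact(3)
= 13 * 12 * 11 * 10 * 9 * 8 * 7 * 6 * 5 * 4 * 3 * fact(2)
= 13 * 12 * 11 * 10 * 9 * 8 * 7 * 6 * 5 * 4 * 3 * 2 * fact(1)
= 13 * 12 * 11 * 10 * 9 * 8 * 7 * 6 * 5 * 4 * 3 * 2 * 1
= 6227020800


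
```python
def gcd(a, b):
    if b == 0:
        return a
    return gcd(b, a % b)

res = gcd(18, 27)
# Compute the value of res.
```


gcd(18, 27)
= gcd(27, 18 % 27) = gcd(27, 18)
= gcd(18, 27 % 18) = gcd(18, 9)
= gcd(9, 18 % 9) = gcd(9, 0)
b == 0, return a = 9


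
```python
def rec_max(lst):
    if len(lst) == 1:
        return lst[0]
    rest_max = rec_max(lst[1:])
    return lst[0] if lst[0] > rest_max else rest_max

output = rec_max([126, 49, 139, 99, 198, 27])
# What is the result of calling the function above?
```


rec_max([126, 49, 139, 99, 198, 27])
= compare 126 with rec_max([49, 139, 99, 198, 27])
= compare 49 with rec_max([139, 99, 198, 27])
= compare 139 with rec_max([99, 198, 27])
= compare 99 with rec_max([198, 27])
= compare 198 with rec_max([27])
Base: rec_max([27]) = 27
compare 198 with 27: max = 198
compare 99 with 198: max = 198
compare 139 with 198: max = 198
compare 49 with 198: max = 198
compare 126 with 198: max = 198
= 198


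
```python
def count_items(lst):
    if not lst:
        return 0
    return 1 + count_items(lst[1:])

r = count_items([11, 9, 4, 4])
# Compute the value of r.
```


count_items([11, 9, 4, 4])
= 1 + count_items([9, 4, 4])
= 1 + 1 + count_items([4, 4])
= 1 + 1 + 1 + count_items([4])
= 1 + 1 + 1 + 1 + count_items([])
= 1 + 1 + 1 + 1 + 0
= 4


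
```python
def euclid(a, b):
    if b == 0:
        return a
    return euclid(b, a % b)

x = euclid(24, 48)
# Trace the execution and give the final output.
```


euclid(24, 48)
= euclid(48, 24 % 48) = euclid(48, 24)
= euclid(24, 48 % 24) = euclid(24, 0)
b == 0, return a = 24


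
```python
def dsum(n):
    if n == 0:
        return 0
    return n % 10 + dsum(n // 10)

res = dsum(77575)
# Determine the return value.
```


dsum(77575)
= 5 + dsum(7757)
= 5 + 7 + dsum(775)
= 5 + 7 + 5 + dsum(77)
= 5 + 7 + 5 + 7 + dsum(7)
= 5 + 7 + 5 + 7 + 7 + dsum(0)
= 5 + 7 + 5 + 7 + 7 + 0
= 31


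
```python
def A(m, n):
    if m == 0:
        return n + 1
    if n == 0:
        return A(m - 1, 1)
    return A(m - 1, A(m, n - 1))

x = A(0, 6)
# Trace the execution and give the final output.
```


A(0, 6)
m == 0: return 6 + 1 = 7
= 7


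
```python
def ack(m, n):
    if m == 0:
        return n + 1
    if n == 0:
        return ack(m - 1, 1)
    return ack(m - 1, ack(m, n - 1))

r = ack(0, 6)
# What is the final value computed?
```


ack(0, 6)
m == 0: return 6 + 1 = 7
= 7


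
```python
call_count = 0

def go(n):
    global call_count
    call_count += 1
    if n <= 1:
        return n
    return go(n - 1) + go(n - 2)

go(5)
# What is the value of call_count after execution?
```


go(5) calls go(4) and go(3); each non-base call branches into two more.
Let C(k) = total number of calls made by go(k), including the call to go(k) itself.
Base cases: C(0) = 1, C(1) = 1
Recurrence: C(k) = 1 + C(k-1) + C(k-2)
  C(2) = 1 + C(1) + C(0) = 1 + 1 + 1 = 3
  C(3) = 1 + C(2) + C(1) = 1 + 3 + 1 = 5
  C(4) = 1 + C(3) + C(2) = 1 + 5 + 3 = 9
  C(5) = 1 + C(4) + C(3) = 1 + 9 + 5 = 15
Total calls = C(5) = 15


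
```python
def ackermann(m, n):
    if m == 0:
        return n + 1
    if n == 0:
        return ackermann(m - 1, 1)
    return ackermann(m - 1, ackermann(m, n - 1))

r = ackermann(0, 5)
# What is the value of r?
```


ackermann(0, 5)
m == 0: return 5 + 1 = 6
= 6


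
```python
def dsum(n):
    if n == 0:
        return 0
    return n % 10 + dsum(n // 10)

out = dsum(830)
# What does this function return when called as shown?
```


dsum(830)
= 0 + dsum(83)
= 0 + 3 + dsum(8)
= 0 + 3 + 8 + dsum(0)
= 0 + 3 + 8 + 0
= 11


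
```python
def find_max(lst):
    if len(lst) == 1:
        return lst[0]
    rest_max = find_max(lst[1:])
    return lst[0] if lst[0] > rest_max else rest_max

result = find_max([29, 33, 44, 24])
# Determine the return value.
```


find_max([29, 33, 44, 24])
= compare 29 with find_max([33, 44, 24])
= compare 33 with find_max([44, 24])
= compare 44 with find_max([24])
Base: find_max([24]) = 24
compare 44 with 24: max = 44
compare 33 with 44: max = 44
compare 29 with 44: max = 44
= 44


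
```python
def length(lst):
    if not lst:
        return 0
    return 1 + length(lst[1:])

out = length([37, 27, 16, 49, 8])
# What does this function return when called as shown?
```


length([37, 27, 16, 49, 8])
= 1 + length([27, 16, 49, 8])
= 1 + 1 + length([16, 49, 8])
= 1 + 1 + 1 + length([49, 8])
= 1 + 1 + 1 + 1 + length([8])
= 1 + 1 + 1 + 1 + 1 + length([])
= 1 + 1 + 1 + 1 + 1 + 0
= 5


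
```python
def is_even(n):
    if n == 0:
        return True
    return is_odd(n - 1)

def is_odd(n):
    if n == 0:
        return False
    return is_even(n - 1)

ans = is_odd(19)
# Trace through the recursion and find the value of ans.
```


is_odd(19)
= is_even(18)
= is_odd(17)
= is_even(16)
= is_odd(15)
= is_even(14)
= is_odd(13)
= is_even(12)
= is_odd(11)
= is_even(10)
= is_odd(9)
= is_even(8)
= is_odd(7)
= is_even(6)
= is_odd(5)
= is_even(4)
= is_odd(3)
= is_even(2)
= is_odd(1)
= is_even(0)
n == 0: return True
= True


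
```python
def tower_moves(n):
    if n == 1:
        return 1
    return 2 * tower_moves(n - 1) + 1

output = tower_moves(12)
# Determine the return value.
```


tower_moves(12)
= 2 * tower_moves(11) + 1
= 2 * (2 * tower_moves(10) + 1) + 1
= 2 * (2 * (2 * tower_moves(9) + 1) + 1) + 1
= 2 * (2 * (2 * (2 * tower_moves(8) + 1) + 1) + 1) + 1
= 2 * (2 * (2 * (2 * (2 * tower_moves(7) + 1) + 1) + 1) + 1) + 1
= 2 * (2 * (2 * (2 * (2 * (2 * tower_moves(6) + 1) + 1) + 1) + 1) + 1) + 1
= 2 * (2 * (2 * (2 * (2 * (2 * (2 * tower_moves(5) + 1) + 1) + 1) + 1) + 1) + 1) + 1
= 2 * (2 * (2 * (2 * (2 * (2 * (2 * (2 * tower_moves(4) + 1) + 1) + 1) + 1) + 1) + 1) + 1) + 1
= 2 * (2 * (2 * (2 * (2 * (2 * (2 * (2 * (2 * tower_moves(3) + 1) + 1) + 1) + 1) + 1) + 1) + 1) + 1) + 1
= 2 * (2 * (2 * (2 * (2 * (2 * (2 * (2 * (2 * (2 * tower_moves(2) + 1) + 1) + 1) + 1) + 1) + 1) + 1) + 1) + 1) + 1
= 2 * (2 * (2 * (2 * (2 * (2 * (2 * (2 * (2 * (2 * (2 * tower_moves(1) + 1) + 1) + 1) + 1) + 1) + 1) + 1) + 1) + 1) + 1) + 1
Now compute bottom-up:
tower_moves(1) = 1
tower_moves(2) = 2 * 1 + 1 = 3
tower_moves(3) = 2 * 3 + 1 = 7
tower_moves(4) = 2 * 7 + 1 = 15
tower_moves(5) = 2 * 15 + 1 = 31
tower_moves(6) = 2 * 31 + 1 = 63
tower_moves(7) = 2 * 63 + 1 = 127
tower_moves(8) = 2 * 127 + 1 = 255
tower_moves(9) = 2 * 255 + 1 = 511
tower_moves(10) = 2 * 511 + 1 = 1023
tower_moves(11) = 2 * 1023 + 1 = 2047
tower_moves(12) = 2 * 2047 + 1 = 4095
= 4095


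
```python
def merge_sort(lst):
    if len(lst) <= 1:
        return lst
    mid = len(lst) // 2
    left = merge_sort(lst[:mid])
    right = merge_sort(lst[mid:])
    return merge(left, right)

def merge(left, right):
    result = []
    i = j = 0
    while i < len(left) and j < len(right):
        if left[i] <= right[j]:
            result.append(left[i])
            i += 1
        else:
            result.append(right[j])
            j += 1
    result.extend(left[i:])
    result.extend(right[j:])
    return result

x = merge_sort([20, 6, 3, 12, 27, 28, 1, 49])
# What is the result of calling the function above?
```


merge_sort([20, 6, 3, 12, 27, 28, 1, 49])
Split into [20, 6, 3, 12] and [27, 28, 1, 49]
Left sorted: [3, 6, 12, 20]
Right sorted: [1, 27, 28, 49]
Merge [3, 6, 12, 20] and [1, 27, 28, 49]
= [1, 3, 6, 12, 20, 27, 28, 49]


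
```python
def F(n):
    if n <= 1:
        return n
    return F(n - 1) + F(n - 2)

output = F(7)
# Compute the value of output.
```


F(7)
= F(6) + F(5)
= (F(5) + F(4)) + F(5)
Computing bottom-up: F(0)=0, F(1)=1, F(2)=1, F(3)=2, F(4)=3, F(5)=5, F(6)=8, F(7)=13
= 13


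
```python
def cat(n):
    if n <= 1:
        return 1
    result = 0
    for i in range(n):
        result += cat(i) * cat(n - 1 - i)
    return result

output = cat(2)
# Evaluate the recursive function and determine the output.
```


cat(2)
= sum of cat(i) * cat(2-1-i) for i in 0..1
  cat(0)*cat(1) = 1*1 = 1
  cat(1)*cat(0) = 1*1 = 1
= 1 + 1
= 2


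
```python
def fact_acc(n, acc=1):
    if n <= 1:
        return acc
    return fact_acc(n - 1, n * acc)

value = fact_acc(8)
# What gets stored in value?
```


fact_acc(8, 1)
= fact_acc(7, 8 * 1) = fact_acc(7, 8)
= fact_acc(6, 7 * 8) = fact_acc(6, 56)
= fact_acc(5, 6 * 56) = fact_acc(5, 336)
= fact_acc(4, 5 * 336) = fact_acc(4, 1680)
= fact_acc(3, 4 * 1680) = fact_acc(3, 6720)
= fact_acc(2, 3 * 6720) = fact_acc(2, 20160)
= fact_acc(1, 2 * 20160) = fact_acc(1, 40320)
n <= 1, return acc = 40320


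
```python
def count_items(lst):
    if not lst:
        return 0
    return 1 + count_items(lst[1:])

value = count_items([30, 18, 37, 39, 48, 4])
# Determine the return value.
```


count_items([30, 18, 37, 39, 48, 4])
= 1 + count_items([18, 37, 39, 48, 4])
= 1 + 1 + count_items([37, 39, 48, 4])
= 1 + 1 + 1 + count_items([39, 48, 4])
= 1 + 1 + 1 + 1 + count_items([48, 4])
= 1 + 1 + 1 + 1 + 1 + count_items([4])
= 1 + 1 + 1 + 1 + 1 + 1 + count_items([])
= 1 + 1 + 1 + 1 + 1 + 1 + 0
= 6


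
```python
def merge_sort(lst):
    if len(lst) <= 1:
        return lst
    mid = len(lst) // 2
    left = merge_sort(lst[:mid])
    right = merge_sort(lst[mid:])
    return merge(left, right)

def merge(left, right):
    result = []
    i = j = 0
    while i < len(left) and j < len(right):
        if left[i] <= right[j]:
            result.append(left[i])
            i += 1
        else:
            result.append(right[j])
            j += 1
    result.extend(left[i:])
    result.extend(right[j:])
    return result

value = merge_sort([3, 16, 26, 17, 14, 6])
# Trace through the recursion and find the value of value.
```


merge_sort([3, 16, 26, 17, 14, 6])
Split into [3, 16, 26] and [17, 14, 6]
Left sorted: [3, 16, 26]
Right sorted: [6, 14, 17]
Merge [3, 16, 26] and [6, 14, 17]
= [3, 6, 14, 16, 17, 26]


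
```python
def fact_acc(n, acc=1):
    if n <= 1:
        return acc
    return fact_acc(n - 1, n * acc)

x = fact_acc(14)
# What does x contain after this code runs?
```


fact_acc(14, 1)
= fact_acc(13, 14 * 1) = fact_acc(13, 14)
= fact_acc(12, 13 * 14) = fact_acc(12, 182)
= fact_acc(11, 12 * 182) = fact_acc(11, 2184)
= fact_acc(10, 11 * 2184) = fact_acc(10, 24024)
= fact_acc(9, 10 * 24024) = fact_acc(9, 240240)
= fact_acc(8, 9 * 240240) = fact_acc(8, 2162160)
= fact_acc(7, 8 * 2162160) = fact_acc(7, 17297280)
= fact_acc(6, 7 * 17297280) = fact_acc(6, 121080960)
= fact_acc(5, 6 * 121080960) = fact_acc(5, 726485760)
= fact_acc(4, 5 * 726485760) = fact_acc(4, 3632428800)
= fact_acc(3, 4 * 3632428800) = fact_acc(3, 14529715200)
= fact_acc(2, 3 * 14529715200) = fact_acc(2, 43589145600)
= fact_acc(1, 2 * 43589145600) = fact_acc(1, 87178291200)
n <= 1, return acc = 87178291200


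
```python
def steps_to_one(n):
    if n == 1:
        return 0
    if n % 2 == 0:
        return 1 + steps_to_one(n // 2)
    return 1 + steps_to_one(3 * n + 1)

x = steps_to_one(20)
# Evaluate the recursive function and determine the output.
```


steps_to_one(20)
20 is even -> steps_to_one(10)
10 is even -> steps_to_one(5)
5 is odd -> 3*5+1 = 16 -> steps_to_one(16)
16 is even -> steps_to_one(8)
8 is even -> steps_to_one(4)
4 is even -> steps_to_one(2)
2 is even -> steps_to_one(1)
Reached 1 after 7 steps
= 7


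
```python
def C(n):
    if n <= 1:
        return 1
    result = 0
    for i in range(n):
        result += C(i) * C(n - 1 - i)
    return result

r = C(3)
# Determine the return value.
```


C(3)
= sum of C(i) * C(3-1-i) for i in 0..2
First compute sub-values bottom-up:
  C(0) = 1, C(1) = 1
  C(2) = 1*1 + 1*1 = 2
Now C(3):
  C(0)*C(2) = 1*2 = 2
  C(1)*C(1) = 1*1 = 1
  C(2)*C(0) = 2*1 = 2
= 2 + 1 + 2
= 5


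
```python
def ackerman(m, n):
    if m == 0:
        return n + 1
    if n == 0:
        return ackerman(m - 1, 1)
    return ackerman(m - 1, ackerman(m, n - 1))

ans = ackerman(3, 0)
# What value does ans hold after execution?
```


ackerman(3, 0)
n == 0: return ackerman(2, 1)
= ackerman(2, 1) = 5
= 5


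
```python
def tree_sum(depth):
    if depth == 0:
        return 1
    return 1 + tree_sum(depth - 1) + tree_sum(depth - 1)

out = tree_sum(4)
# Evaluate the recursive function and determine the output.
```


tree_sum(4)
= 1 + tree_sum(3) + tree_sum(3)
= 1 + 2 * tree_sum(3)
tree_sum(k) = 2^(k+1) - 1
tree_sum(0) = 1
tree_sum(1) = 3
tree_sum(2) = 7
tree_sum(3) = 15
tree_sum(4) = 31
tree_sum(4) = 2^5 - 1 = 31


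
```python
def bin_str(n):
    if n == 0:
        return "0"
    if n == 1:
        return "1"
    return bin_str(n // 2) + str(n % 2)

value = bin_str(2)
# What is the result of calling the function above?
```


bin_str(2)
= bin_str(1) + "0"
= "1" + "0"
= "10"


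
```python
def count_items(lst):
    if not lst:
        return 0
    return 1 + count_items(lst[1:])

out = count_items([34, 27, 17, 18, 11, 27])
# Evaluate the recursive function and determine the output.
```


count_items([34, 27, 17, 18, 11, 27])
= 1 + count_items([27, 17, 18, 11, 27])
= 1 + 1 + count_items([17, 18, 11, 27])
= 1 + 1 + 1 + count_items([18, 11, 27])
= 1 + 1 + 1 + 1 + count_items([11, 27])
= 1 + 1 + 1 + 1 + 1 + count_items([27])
= 1 + 1 + 1 + 1 + 1 + 1 + count_items([])
= 1 + 1 + 1 + 1 + 1 + 1 + 0
= 6


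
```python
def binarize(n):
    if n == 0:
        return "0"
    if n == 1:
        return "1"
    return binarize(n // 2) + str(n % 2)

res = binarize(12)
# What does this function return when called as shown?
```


binarize(12)
= binarize(6) + "0"
= binarize(3) + "0" + "0"
= binarize(1) + "1" + "0" + "0"
= "1" + "1" + "0" + "0"
= "1100"


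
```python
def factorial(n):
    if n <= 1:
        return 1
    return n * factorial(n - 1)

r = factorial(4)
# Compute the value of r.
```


factorial(4)
= 4 * factorial(3)
= 4 * 3 * factorial(2)
= 4 * 3 * 2 * factorial(1)
= 4 * 3 * 2 * 1
= 24


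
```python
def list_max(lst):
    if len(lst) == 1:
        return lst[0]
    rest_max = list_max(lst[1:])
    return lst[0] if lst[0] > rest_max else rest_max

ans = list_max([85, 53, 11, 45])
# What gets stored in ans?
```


list_max([85, 53, 11, 45])
= compare 85 with list_max([53, 11, 45])
= compare 53 with list_max([11, 45])
= compare 11 with list_max([45])
Base: list_max([45]) = 45
compare 11 with 45: max = 45
compare 53 with 45: max = 53
compare 85 with 53: max = 85
= 85


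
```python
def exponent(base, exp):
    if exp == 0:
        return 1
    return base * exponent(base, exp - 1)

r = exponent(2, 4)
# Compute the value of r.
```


exponent(2, 4)
= 2 * exponent(2, 3)
= 2 * 2 * exponent(2, 2)
= 2 * 2 * 2 * exponent(2, 1)
= 2 * 2 * 2 * 2 * exponent(2, 0)
= 2 * 2 * 2 * 2 * 1
= 16


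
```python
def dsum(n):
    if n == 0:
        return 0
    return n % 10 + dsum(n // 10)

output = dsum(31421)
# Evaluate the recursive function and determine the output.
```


dsum(31421)
= 1 + dsum(3142)
= 1 + 2 + dsum(314)
= 1 + 2 + 4 + dsum(31)
= 1 + 2 + 4 + 1 + dsum(3)
= 1 + 2 + 4 + 1 + 3 + dsum(0)
= 1 + 2 + 4 + 1 + 3 + 0
= 11


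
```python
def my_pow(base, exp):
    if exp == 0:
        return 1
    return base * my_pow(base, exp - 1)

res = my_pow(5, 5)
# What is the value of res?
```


my_pow(5, 5)
= 5 * my_pow(5, 4)
= 5 * 5 * my_pow(5, 3)
= 5 * 5 * 5 * my_pow(5, 2)
= 5 * 5 * 5 * 5 * my_pow(5, 1)
= 5 * 5 * 5 * 5 * 5 * my_pow(5, 0)
= 5 * 5 * 5 * 5 * 5 * 1
= 3125


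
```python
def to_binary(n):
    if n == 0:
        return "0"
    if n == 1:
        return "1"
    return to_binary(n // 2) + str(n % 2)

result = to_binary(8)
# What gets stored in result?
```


to_binary(8)
= to_binary(4) + "0"
= to_binary(2) + "0" + "0"
= to_binary(1) + "0" + "0" + "0"
= "1" + "0" + "0" + "0"
= "1000"


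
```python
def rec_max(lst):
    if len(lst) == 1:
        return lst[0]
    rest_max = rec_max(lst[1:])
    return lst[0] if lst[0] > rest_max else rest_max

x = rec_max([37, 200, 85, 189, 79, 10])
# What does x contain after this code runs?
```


rec_max([37, 200, 85, 189, 79, 10])
= compare 37 with rec_max([200, 85, 189, 79, 10])
= compare 200 with rec_max([85, 189, 79, 10])
= compare 85 with rec_max([189, 79, 10])
= compare 189 with rec_max([79, 10])
= compare 79 with rec_max([10])
Base: rec_max([10]) = 10
compare 79 with 10: max = 79
compare 189 with 79: max = 189
compare 85 with 189: max = 189
compare 200 with 189: max = 200
compare 37 with 200: max = 200
= 200


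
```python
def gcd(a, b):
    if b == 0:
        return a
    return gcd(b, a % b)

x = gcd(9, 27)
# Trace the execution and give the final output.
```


gcd(9, 27)
= gcd(27, 9 % 27) = gcd(27, 9)
= gcd(9, 27 % 9) = gcd(9, 0)
b == 0, return a = 9


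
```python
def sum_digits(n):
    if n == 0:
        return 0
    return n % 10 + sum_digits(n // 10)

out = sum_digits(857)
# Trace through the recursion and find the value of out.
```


sum_digits(857)
= 7 + sum_digits(85)
= 7 + 5 + sum_digits(8)
= 7 + 5 + 8 + sum_digits(0)
= 7 + 5 + 8 + 0
= 20


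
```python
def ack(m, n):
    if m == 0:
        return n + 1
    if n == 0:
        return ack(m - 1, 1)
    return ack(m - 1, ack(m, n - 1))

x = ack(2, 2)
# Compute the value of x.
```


ack(2, 2)
= ack(1, ack(2, 1))
First compute ack(2, 1) = 5
= ack(1, 5)
= 7


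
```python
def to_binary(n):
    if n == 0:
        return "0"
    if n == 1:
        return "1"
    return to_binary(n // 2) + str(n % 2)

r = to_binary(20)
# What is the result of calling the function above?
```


to_binary(20)
= to_binary(10) + "0"
= to_binary(5) + "0" + "0"
= to_binary(2) + "1" + "0" + "0"
= to_binary(1) + "0" + "1" + "0" + "0"
= "1" + "0" + "1" + "0" + "0"
= "10100"


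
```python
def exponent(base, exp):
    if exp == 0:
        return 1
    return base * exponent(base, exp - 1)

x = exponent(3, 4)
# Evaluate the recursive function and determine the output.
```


exponent(3, 4)
= 3 * exponent(3, 3)
= 3 * 3 * exponent(3, 2)
= 3 * 3 * 3 * exponent(3, 1)
= 3 * 3 * 3 * 3 * exponent(3, 0)
= 3 * 3 * 3 * 3 * 1
= 81


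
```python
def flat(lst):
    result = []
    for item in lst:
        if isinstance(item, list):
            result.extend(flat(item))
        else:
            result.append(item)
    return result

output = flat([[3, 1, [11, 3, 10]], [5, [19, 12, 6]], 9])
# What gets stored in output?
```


flat([[3, 1, [11, 3, 10]], [5, [19, 12, 6]], 9])
Processing each element:
  [3, 1, [11, 3, 10]] is a list -> flat recursively -> [3, 1, 11, 3, 10]
  [5, [19, 12, 6]] is a list -> flat recursively -> [5, 19, 12, 6]
  9 is not a list -> append 9
= [3, 1, 11, 3, 10, 5, 19, 12, 6, 9]


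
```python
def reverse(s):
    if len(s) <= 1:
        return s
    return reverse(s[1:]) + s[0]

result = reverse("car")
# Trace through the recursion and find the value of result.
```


reverse("car")
= reverse("ar") + "c"
= reverse("r") + "a" + "c"
= "r" + "a" + "c"
= "rac"


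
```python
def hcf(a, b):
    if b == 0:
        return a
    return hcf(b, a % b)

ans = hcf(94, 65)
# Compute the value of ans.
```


hcf(94, 65)
= hcf(65, 94 % 65) = hcf(65, 29)
= hcf(29, 65 % 29) = hcf(29, 7)
= hcf(7, 29 % 7) = hcf(7, 1)
= hcf(1, 7 % 1) = hcf(1, 0)
b == 0, return a = 1


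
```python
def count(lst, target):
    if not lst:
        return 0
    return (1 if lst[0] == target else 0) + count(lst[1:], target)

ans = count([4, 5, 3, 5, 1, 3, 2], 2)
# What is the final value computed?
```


count([4, 5, 3, 5, 1, 3, 2], 2)
lst[0]=4 != 2: 0 + count([5, 3, 5, 1, 3, 2], 2)
lst[0]=5 != 2: 0 + count([3, 5, 1, 3, 2], 2)
lst[0]=3 != 2: 0 + count([5, 1, 3, 2], 2)
lst[0]=5 != 2: 0 + count([1, 3, 2], 2)
lst[0]=1 != 2: 0 + count([3, 2], 2)
lst[0]=3 != 2: 0 + count([2], 2)
lst[0]=2 == 2: 1 + count([], 2)
= 1


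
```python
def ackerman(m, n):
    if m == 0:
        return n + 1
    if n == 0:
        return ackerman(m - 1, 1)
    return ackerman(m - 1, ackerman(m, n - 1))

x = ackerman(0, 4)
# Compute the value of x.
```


ackerman(0, 4)
m == 0: return 4 + 1 = 5
= 5


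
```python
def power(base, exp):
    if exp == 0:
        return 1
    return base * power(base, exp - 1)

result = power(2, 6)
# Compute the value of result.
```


power(2, 6)
= 2 * power(2, 5)
= 2 * 2 * power(2, 4)
= 2 * 2 * 2 * power(2, 3)
= 2 * 2 * 2 * 2 * power(2, 2)
= 2 * 2 * 2 * 2 * 2 * power(2, 1)
= 2 * 2 * 2 * 2 * 2 * 2 * power(2, 0)
= 2 * 2 * 2 * 2 * 2 * 2 * 1
= 64


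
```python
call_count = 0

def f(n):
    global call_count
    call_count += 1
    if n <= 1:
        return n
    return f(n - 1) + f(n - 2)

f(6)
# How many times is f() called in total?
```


f(6) calls f(5) and f(4); each non-base call branches into two more.
Let C(k) = total number of calls made by f(k), including the call to f(k) itself.
Base cases: C(0) = 1, C(1) = 1
Recurrence: C(k) = 1 + C(k-1) + C(k-2)
  C(2) = 1 + C(1) + C(0) = 1 + 1 + 1 = 3
  C(3) = 1 + C(2) + C(1) = 1 + 3 + 1 = 5
  C(4) = 1 + C(3) + C(2) = 1 + 5 + 3 = 9
  C(5) = 1 + C(4) + C(3) = 1 + 9 + 5 = 15
  C(6) = 1 + C(5) + C(4) = 1 + 15 + 9 = 25
Total calls = C(6) = 25


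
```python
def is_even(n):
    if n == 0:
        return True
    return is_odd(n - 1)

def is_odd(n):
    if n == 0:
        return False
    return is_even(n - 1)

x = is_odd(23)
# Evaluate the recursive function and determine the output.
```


is_odd(23)
= is_even(22)
= is_odd(21)
= is_even(20)
= is_odd(19)
= is_even(18)
= is_odd(17)
= is_even(16)
= is_odd(15)
= is_even(14)
= is_odd(13)
= is_even(12)
= is_odd(11)
= is_even(10)
= is_odd(9)
= is_even(8)
= is_odd(7)
= is_even(6)
= is_odd(5)
= is_even(4)
= is_odd(3)
= is_even(2)
= is_odd(1)
= is_even(0)
n == 0: return True
= True


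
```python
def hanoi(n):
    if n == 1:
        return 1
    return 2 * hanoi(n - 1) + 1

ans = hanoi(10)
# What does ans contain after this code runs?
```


hanoi(10)
= 2 * hanoi(9) + 1
= 2 * (2 * hanoi(8) + 1) + 1
= 2 * (2 * (2 * hanoi(7) + 1) + 1) + 1
= 2 * (2 * (2 * (2 * hanoi(6) + 1) + 1) + 1) + 1
= 2 * (2 * (2 * (2 * (2 * hanoi(5) + 1) + 1) + 1) + 1) + 1
= 2 * (2 * (2 * (2 * (2 * (2 * hanoi(4) + 1) + 1) + 1) + 1) + 1) + 1
= 2 * (2 * (2 * (2 * (2 * (2 * (2 * hanoi(3) + 1) + 1) + 1) + 1) + 1) + 1) + 1
= 2 * (2 * (2 * (2 * (2 * (2 * (2 * (2 * hanoi(2) + 1) + 1) + 1) + 1) + 1) + 1) + 1) + 1
= 2 * (2 * (2 * (2 * (2 * (2 * (2 * (2 * (2 * hanoi(1) + 1) + 1) + 1) + 1) + 1) + 1) + 1) + 1) + 1
Now compute bottom-up:
hanoi(1) = 1
hanoi(2) = 2 * 1 + 1 = 3
hanoi(3) = 2 * 3 + 1 = 7
hanoi(4) = 2 * 7 + 1 = 15
hanoi(5) = 2 * 15 + 1 = 31
hanoi(6) = 2 * 31 + 1 = 63
hanoi(7) = 2 * 63 + 1 = 127
hanoi(8) = 2 * 127 + 1 = 255
hanoi(9) = 2 * 255 + 1 = 511
hanoi(10) = 2 * 511 + 1 = 1023
= 1023


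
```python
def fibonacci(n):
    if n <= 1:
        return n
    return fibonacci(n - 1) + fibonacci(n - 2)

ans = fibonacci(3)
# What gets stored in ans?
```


fibonacci(3)
= fibonacci(2) + fibonacci(1)
Computing bottom-up: fibonacci(0)=0, fibonacci(1)=1, fibonacci(2)=1, fibonacci(3)=2
= 2


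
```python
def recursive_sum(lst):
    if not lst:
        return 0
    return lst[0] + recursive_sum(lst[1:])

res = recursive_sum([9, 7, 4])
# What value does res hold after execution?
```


recursive_sum([9, 7, 4])
= 9 + recursive_sum([7, 4])
= 9 + 7 + recursive_sum([4])
= 9 + 7 + 4 + recursive_sum([])
= 9 + 7 + 4 + 0
= 20


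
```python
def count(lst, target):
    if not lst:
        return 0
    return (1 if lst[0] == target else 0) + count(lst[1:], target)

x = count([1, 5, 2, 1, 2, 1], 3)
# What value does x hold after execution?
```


count([1, 5, 2, 1, 2, 1], 3)
lst[0]=1 != 3: 0 + count([5, 2, 1, 2, 1], 3)
lst[0]=5 != 3: 0 + count([2, 1, 2, 1], 3)
lst[0]=2 != 3: 0 + count([1, 2, 1], 3)
lst[0]=1 != 3: 0 + count([2, 1], 3)
lst[0]=2 != 3: 0 + count([1], 3)
lst[0]=1 != 3: 0 + count([], 3)
= 0


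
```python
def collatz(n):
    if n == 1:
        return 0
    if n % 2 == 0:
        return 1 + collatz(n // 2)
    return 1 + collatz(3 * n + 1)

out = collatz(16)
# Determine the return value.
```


collatz(16)
16 is even -> collatz(8)
8 is even -> collatz(4)
4 is even -> collatz(2)
2 is even -> collatz(1)
Reached 1 after 4 steps
= 4


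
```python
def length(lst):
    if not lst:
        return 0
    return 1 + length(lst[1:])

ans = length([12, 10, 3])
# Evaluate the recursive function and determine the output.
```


length([12, 10, 3])
= 1 + length([10, 3])
= 1 + 1 + length([3])
= 1 + 1 + 1 + length([])
= 1 + 1 + 1 + 0
= 3


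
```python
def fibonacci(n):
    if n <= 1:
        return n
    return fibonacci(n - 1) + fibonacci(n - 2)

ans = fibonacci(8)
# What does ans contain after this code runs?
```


fibonacci(8)
= fibonacci(7) + fibonacci(6)
= (fibonacci(6) + fibonacci(5)) + fibonacci(6)
Computing bottom-up: fibonacci(0)=0, fibonacci(1)=1, fibonacci(2)=1, fibonacci(3)=2, fibonacci(4)=3, fibonacci(5)=5, fibonacci(6)=8, fibonacci(7)=13, fibonacci(8)=21
= 21


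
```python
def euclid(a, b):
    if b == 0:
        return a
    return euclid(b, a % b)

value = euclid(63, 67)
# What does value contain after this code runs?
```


euclid(63, 67)
= euclid(67, 63 % 67) = euclid(67, 63)
= euclid(63, 67 % 63) = euclid(63, 4)
= euclid(4, 63 % 4) = euclid(4, 3)
= euclid(3, 4 % 3) = euclid(3, 1)
= euclid(1, 3 % 1) = euclid(1, 0)
b == 0, return a = 1


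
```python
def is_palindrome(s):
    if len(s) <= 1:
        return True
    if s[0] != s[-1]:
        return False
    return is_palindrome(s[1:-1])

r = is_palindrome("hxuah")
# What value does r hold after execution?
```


is_palindrome("hxuah")
"hxuah": s[0]='h' == s[-1]='h' -> is_palindrome("xua")
"xua": s[0]='x' != s[-1]='a' -> False
= False


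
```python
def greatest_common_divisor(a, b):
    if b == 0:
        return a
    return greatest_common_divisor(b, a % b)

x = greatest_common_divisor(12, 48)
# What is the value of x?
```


greatest_common_divisor(12, 48)
= greatest_common_divisor(48, 12 % 48) = greatest_common_divisor(48, 12)
= greatest_common_divisor(12, 48 % 12) = greatest_common_divisor(12, 0)
b == 0, return a = 12


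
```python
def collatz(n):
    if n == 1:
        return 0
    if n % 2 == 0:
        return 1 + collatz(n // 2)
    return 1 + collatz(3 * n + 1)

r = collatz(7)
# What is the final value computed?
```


collatz(7)
7 is odd -> 3*7+1 = 22 -> collatz(22)
22 is even -> collatz(11)
11 is odd -> 3*11+1 = 34 -> collatz(34)
34 is even -> collatz(17)
17 is odd -> 3*17+1 = 52 -> collatz(52)
52 is even -> collatz(26)
26 is even -> collatz(13)
13 is odd -> 3*13+1 = 40 -> collatz(40)
40 is even -> collatz(20)
20 is even -> collatz(10)
10 is even -> collatz(5)
5 is odd -> 3*5+1 = 16 -> collatz(16)
16 is even -> collatz(8)
8 is even -> collatz(4)
4 is even -> collatz(2)
2 is even -> collatz(1)
Reached 1 after 16 steps
= 16


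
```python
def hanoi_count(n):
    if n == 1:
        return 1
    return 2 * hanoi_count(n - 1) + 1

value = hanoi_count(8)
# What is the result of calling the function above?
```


hanoi_count(8)
= 2 * hanoi_count(7) + 1
= 2 * (2 * hanoi_count(6) + 1) + 1
= 2 * (2 * (2 * hanoi_count(5) + 1) + 1) + 1
= 2 * (2 * (2 * (2 * hanoi_count(4) + 1) + 1) + 1) + 1
= 2 * (2 * (2 * (2 * (2 * hanoi_count(3) + 1) + 1) + 1) + 1) + 1
= 2 * (2 * (2 * (2 * (2 * (2 * hanoi_count(2) + 1) + 1) + 1) + 1) + 1) + 1
= 2 * (2 * (2 * (2 * (2 * (2 * (2 * hanoi_count(1) + 1) + 1) + 1) + 1) + 1) + 1) + 1
Now compute bottom-up:
hanoi_count(1) = 1
hanoi_count(2) = 2 * 1 + 1 = 3
hanoi_count(3) = 2 * 3 + 1 = 7
hanoi_count(4) = 2 * 7 + 1 = 15
hanoi_count(5) = 2 * 15 + 1 = 31
hanoi_count(6) = 2 * 31 + 1 = 63
hanoi_count(7) = 2 * 63 + 1 = 127
hanoi_count(8) = 2 * 127 + 1 = 255
= 255
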